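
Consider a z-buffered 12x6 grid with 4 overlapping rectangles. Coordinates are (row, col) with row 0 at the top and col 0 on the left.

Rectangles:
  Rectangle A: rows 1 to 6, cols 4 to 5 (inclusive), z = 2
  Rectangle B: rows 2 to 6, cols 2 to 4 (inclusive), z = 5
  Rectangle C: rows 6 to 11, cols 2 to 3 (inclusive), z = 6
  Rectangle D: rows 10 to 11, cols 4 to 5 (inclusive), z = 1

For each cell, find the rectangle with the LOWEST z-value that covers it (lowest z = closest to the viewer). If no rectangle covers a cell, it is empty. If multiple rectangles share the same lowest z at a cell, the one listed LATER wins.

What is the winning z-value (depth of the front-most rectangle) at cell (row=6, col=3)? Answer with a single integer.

Check cell (6,3):
  A: rows 1-6 cols 4-5 -> outside (col miss)
  B: rows 2-6 cols 2-4 z=5 -> covers; best now B (z=5)
  C: rows 6-11 cols 2-3 z=6 -> covers; best now B (z=5)
  D: rows 10-11 cols 4-5 -> outside (row miss)
Winner: B at z=5

Answer: 5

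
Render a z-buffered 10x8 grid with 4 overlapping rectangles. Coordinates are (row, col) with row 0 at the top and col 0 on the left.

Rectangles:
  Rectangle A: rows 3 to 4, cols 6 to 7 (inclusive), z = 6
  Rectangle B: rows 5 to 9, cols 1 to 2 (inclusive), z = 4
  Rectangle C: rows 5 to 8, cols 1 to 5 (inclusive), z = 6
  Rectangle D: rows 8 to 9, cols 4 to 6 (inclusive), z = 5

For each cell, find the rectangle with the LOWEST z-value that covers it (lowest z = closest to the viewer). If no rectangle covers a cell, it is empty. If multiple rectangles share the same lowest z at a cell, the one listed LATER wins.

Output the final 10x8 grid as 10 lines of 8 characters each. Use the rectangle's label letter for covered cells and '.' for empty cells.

........
........
........
......AA
......AA
.BBCCC..
.BBCCC..
.BBCCC..
.BBCDDD.
.BB.DDD.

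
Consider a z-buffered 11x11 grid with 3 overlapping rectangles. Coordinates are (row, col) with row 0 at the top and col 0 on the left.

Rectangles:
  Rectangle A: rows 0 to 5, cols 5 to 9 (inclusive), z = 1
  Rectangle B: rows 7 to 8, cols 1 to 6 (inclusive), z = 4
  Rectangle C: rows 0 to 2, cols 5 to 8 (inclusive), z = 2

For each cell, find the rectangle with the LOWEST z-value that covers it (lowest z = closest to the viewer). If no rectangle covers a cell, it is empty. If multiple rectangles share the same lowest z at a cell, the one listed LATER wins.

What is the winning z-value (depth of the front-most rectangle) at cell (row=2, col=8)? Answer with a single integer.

Answer: 1

Derivation:
Check cell (2,8):
  A: rows 0-5 cols 5-9 z=1 -> covers; best now A (z=1)
  B: rows 7-8 cols 1-6 -> outside (row miss)
  C: rows 0-2 cols 5-8 z=2 -> covers; best now A (z=1)
Winner: A at z=1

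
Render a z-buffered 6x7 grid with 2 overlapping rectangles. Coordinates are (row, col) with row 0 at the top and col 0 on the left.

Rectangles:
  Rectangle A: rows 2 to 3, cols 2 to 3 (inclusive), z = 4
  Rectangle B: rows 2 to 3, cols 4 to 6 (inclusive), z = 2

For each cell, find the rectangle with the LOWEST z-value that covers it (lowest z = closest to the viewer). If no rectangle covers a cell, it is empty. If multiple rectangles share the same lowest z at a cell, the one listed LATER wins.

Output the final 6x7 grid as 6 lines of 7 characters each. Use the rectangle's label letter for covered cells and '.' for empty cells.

.......
.......
..AABBB
..AABBB
.......
.......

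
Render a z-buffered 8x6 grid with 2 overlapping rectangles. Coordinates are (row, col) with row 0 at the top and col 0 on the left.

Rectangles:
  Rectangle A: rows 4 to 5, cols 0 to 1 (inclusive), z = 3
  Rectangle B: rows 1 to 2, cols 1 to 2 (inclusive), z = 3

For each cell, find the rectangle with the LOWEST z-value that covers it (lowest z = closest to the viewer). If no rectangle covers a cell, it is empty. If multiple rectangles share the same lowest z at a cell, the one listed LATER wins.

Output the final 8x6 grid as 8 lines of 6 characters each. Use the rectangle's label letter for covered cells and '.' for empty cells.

......
.BB...
.BB...
......
AA....
AA....
......
......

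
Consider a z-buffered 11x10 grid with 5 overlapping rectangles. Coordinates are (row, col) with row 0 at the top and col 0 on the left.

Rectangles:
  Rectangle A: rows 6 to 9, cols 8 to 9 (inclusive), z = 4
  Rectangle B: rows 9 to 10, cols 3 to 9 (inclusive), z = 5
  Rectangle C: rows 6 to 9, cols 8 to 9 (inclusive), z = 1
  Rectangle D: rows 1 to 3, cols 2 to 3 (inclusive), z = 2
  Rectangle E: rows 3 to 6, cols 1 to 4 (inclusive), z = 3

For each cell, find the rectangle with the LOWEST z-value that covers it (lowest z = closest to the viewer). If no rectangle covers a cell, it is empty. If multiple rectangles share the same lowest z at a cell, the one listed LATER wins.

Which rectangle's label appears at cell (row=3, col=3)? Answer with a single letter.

Check cell (3,3):
  A: rows 6-9 cols 8-9 -> outside (row miss)
  B: rows 9-10 cols 3-9 -> outside (row miss)
  C: rows 6-9 cols 8-9 -> outside (row miss)
  D: rows 1-3 cols 2-3 z=2 -> covers; best now D (z=2)
  E: rows 3-6 cols 1-4 z=3 -> covers; best now D (z=2)
Winner: D at z=2

Answer: D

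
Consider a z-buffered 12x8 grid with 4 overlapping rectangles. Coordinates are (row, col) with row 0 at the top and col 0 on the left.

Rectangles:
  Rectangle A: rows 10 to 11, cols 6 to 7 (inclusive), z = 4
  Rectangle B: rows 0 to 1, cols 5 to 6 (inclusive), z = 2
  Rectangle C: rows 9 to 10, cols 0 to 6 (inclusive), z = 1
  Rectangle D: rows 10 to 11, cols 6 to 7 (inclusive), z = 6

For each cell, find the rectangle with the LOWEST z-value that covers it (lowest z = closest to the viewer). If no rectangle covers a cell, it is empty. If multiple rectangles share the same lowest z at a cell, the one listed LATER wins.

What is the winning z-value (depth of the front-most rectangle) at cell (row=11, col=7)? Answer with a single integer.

Check cell (11,7):
  A: rows 10-11 cols 6-7 z=4 -> covers; best now A (z=4)
  B: rows 0-1 cols 5-6 -> outside (row miss)
  C: rows 9-10 cols 0-6 -> outside (row miss)
  D: rows 10-11 cols 6-7 z=6 -> covers; best now A (z=4)
Winner: A at z=4

Answer: 4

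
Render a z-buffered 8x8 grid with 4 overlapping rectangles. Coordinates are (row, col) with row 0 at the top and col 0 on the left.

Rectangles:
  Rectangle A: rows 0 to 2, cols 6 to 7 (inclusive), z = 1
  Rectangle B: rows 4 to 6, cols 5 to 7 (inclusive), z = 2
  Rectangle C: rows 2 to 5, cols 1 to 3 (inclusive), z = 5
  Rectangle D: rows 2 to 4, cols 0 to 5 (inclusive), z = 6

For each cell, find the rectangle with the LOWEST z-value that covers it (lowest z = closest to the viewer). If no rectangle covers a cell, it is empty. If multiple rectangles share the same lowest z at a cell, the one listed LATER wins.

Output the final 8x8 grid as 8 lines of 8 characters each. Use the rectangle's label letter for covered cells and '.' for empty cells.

......AA
......AA
DCCCDDAA
DCCCDD..
DCCCDBBB
.CCC.BBB
.....BBB
........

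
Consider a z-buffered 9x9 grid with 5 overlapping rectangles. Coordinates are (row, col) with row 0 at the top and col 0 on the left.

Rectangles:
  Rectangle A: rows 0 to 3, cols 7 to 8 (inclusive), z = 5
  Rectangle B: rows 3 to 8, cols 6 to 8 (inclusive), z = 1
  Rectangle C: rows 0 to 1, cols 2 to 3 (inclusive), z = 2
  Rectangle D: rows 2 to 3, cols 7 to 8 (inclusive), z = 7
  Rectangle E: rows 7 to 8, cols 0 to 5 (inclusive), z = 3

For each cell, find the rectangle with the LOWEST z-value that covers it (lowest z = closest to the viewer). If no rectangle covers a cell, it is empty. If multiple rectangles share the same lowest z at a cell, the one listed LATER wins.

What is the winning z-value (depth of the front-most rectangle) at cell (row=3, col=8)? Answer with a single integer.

Check cell (3,8):
  A: rows 0-3 cols 7-8 z=5 -> covers; best now A (z=5)
  B: rows 3-8 cols 6-8 z=1 -> covers; best now B (z=1)
  C: rows 0-1 cols 2-3 -> outside (row miss)
  D: rows 2-3 cols 7-8 z=7 -> covers; best now B (z=1)
  E: rows 7-8 cols 0-5 -> outside (row miss)
Winner: B at z=1

Answer: 1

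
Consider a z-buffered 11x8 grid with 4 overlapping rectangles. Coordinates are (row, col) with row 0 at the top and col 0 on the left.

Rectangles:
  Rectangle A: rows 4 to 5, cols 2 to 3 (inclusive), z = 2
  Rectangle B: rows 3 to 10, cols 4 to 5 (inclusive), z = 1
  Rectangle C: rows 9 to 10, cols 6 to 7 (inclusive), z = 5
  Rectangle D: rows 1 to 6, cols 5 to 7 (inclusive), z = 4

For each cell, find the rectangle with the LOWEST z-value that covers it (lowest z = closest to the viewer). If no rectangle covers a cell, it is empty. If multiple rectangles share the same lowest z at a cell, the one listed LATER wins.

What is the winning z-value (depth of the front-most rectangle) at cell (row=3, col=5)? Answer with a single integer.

Check cell (3,5):
  A: rows 4-5 cols 2-3 -> outside (row miss)
  B: rows 3-10 cols 4-5 z=1 -> covers; best now B (z=1)
  C: rows 9-10 cols 6-7 -> outside (row miss)
  D: rows 1-6 cols 5-7 z=4 -> covers; best now B (z=1)
Winner: B at z=1

Answer: 1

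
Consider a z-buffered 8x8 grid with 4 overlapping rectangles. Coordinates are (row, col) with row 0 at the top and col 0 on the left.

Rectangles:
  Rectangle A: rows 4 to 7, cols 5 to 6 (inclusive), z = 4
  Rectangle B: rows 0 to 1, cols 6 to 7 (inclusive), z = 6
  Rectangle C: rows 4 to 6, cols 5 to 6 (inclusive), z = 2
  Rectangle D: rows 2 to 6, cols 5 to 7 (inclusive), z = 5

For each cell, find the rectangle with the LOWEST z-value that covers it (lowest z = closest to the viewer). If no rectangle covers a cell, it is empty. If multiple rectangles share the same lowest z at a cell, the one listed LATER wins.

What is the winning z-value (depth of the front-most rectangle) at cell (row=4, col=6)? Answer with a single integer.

Answer: 2

Derivation:
Check cell (4,6):
  A: rows 4-7 cols 5-6 z=4 -> covers; best now A (z=4)
  B: rows 0-1 cols 6-7 -> outside (row miss)
  C: rows 4-6 cols 5-6 z=2 -> covers; best now C (z=2)
  D: rows 2-6 cols 5-7 z=5 -> covers; best now C (z=2)
Winner: C at z=2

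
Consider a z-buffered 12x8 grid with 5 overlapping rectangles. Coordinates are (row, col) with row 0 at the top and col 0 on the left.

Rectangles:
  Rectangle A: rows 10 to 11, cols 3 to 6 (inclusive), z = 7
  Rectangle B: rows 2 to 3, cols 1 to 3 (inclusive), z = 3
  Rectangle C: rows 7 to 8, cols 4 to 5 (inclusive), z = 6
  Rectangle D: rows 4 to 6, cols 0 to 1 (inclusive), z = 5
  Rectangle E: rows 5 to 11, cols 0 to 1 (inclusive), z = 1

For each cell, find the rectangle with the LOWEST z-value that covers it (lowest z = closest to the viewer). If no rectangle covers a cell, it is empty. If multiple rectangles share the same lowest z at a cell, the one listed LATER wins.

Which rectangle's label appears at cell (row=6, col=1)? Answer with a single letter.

Answer: E

Derivation:
Check cell (6,1):
  A: rows 10-11 cols 3-6 -> outside (row miss)
  B: rows 2-3 cols 1-3 -> outside (row miss)
  C: rows 7-8 cols 4-5 -> outside (row miss)
  D: rows 4-6 cols 0-1 z=5 -> covers; best now D (z=5)
  E: rows 5-11 cols 0-1 z=1 -> covers; best now E (z=1)
Winner: E at z=1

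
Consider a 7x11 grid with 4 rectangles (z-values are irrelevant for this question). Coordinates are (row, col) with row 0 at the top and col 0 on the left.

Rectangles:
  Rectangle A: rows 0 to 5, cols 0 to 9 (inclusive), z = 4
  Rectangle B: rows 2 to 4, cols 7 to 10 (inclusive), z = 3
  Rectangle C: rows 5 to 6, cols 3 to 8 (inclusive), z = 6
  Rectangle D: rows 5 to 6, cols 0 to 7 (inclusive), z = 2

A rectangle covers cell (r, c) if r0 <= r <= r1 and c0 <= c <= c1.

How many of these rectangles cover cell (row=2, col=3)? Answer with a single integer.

Answer: 1

Derivation:
Check cell (2,3):
  A: rows 0-5 cols 0-9 -> covers
  B: rows 2-4 cols 7-10 -> outside (col miss)
  C: rows 5-6 cols 3-8 -> outside (row miss)
  D: rows 5-6 cols 0-7 -> outside (row miss)
Count covering = 1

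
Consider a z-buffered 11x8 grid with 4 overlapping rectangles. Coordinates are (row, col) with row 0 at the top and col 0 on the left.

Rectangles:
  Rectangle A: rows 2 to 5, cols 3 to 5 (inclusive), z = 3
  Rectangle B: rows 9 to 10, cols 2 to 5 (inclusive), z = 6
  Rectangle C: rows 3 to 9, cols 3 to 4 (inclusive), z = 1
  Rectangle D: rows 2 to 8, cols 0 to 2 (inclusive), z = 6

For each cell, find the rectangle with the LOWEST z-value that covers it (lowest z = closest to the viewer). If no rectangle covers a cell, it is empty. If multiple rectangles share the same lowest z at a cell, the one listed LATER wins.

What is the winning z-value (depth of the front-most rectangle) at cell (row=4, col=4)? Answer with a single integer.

Check cell (4,4):
  A: rows 2-5 cols 3-5 z=3 -> covers; best now A (z=3)
  B: rows 9-10 cols 2-5 -> outside (row miss)
  C: rows 3-9 cols 3-4 z=1 -> covers; best now C (z=1)
  D: rows 2-8 cols 0-2 -> outside (col miss)
Winner: C at z=1

Answer: 1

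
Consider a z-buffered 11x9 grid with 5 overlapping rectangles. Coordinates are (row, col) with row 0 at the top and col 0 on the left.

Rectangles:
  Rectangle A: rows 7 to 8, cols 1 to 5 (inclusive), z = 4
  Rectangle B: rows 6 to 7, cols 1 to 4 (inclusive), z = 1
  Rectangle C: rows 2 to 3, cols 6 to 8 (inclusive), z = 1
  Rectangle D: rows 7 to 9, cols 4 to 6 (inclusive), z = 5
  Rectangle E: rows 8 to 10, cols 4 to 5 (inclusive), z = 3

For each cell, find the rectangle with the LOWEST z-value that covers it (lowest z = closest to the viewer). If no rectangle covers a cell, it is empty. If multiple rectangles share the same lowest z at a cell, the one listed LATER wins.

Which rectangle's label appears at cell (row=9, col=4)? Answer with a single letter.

Answer: E

Derivation:
Check cell (9,4):
  A: rows 7-8 cols 1-5 -> outside (row miss)
  B: rows 6-7 cols 1-4 -> outside (row miss)
  C: rows 2-3 cols 6-8 -> outside (row miss)
  D: rows 7-9 cols 4-6 z=5 -> covers; best now D (z=5)
  E: rows 8-10 cols 4-5 z=3 -> covers; best now E (z=3)
Winner: E at z=3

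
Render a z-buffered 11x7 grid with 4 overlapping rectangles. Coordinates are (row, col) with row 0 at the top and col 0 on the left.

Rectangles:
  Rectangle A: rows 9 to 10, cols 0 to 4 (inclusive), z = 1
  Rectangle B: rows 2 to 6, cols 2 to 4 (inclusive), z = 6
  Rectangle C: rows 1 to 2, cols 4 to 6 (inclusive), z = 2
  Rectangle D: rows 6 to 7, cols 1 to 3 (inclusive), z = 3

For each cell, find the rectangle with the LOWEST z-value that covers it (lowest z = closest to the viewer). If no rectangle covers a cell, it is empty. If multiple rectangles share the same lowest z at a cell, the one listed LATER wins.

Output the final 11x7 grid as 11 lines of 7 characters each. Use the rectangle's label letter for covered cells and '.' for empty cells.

.......
....CCC
..BBCCC
..BBB..
..BBB..
..BBB..
.DDDB..
.DDD...
.......
AAAAA..
AAAAA..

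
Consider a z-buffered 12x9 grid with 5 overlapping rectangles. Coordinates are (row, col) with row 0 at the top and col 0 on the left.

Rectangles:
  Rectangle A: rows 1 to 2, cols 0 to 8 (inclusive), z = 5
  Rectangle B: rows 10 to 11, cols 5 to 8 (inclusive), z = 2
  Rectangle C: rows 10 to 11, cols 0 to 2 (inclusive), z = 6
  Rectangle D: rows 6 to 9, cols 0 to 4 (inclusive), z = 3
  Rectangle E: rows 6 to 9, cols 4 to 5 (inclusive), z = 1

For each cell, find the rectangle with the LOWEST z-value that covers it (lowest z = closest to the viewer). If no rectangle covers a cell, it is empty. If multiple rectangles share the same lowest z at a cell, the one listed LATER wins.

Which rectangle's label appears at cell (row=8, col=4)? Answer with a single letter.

Check cell (8,4):
  A: rows 1-2 cols 0-8 -> outside (row miss)
  B: rows 10-11 cols 5-8 -> outside (row miss)
  C: rows 10-11 cols 0-2 -> outside (row miss)
  D: rows 6-9 cols 0-4 z=3 -> covers; best now D (z=3)
  E: rows 6-9 cols 4-5 z=1 -> covers; best now E (z=1)
Winner: E at z=1

Answer: E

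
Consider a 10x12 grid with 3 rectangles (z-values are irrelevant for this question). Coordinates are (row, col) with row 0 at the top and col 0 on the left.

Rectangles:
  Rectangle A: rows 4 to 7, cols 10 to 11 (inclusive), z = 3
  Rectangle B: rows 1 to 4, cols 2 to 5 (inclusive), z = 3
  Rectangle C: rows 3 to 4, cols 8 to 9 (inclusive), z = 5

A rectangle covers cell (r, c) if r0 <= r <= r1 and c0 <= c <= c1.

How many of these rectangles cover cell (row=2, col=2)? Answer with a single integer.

Answer: 1

Derivation:
Check cell (2,2):
  A: rows 4-7 cols 10-11 -> outside (row miss)
  B: rows 1-4 cols 2-5 -> covers
  C: rows 3-4 cols 8-9 -> outside (row miss)
Count covering = 1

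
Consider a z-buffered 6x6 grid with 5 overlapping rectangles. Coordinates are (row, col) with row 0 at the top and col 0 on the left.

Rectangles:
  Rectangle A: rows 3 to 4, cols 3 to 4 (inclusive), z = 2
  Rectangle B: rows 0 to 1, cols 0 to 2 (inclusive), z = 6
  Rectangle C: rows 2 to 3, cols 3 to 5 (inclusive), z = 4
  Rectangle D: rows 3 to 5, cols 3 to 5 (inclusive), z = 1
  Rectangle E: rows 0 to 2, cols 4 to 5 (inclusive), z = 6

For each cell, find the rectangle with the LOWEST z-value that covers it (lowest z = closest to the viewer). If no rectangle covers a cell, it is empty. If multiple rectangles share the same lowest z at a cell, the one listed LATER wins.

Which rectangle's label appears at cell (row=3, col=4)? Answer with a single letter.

Check cell (3,4):
  A: rows 3-4 cols 3-4 z=2 -> covers; best now A (z=2)
  B: rows 0-1 cols 0-2 -> outside (row miss)
  C: rows 2-3 cols 3-5 z=4 -> covers; best now A (z=2)
  D: rows 3-5 cols 3-5 z=1 -> covers; best now D (z=1)
  E: rows 0-2 cols 4-5 -> outside (row miss)
Winner: D at z=1

Answer: D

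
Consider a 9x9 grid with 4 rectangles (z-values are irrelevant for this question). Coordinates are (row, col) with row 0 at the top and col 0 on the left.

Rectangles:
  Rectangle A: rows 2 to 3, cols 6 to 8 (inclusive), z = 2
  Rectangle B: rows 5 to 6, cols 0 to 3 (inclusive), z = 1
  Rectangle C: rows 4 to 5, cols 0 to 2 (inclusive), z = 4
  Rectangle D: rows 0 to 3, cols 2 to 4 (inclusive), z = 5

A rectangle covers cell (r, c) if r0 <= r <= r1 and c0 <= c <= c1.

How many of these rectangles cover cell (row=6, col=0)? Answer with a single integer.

Answer: 1

Derivation:
Check cell (6,0):
  A: rows 2-3 cols 6-8 -> outside (row miss)
  B: rows 5-6 cols 0-3 -> covers
  C: rows 4-5 cols 0-2 -> outside (row miss)
  D: rows 0-3 cols 2-4 -> outside (row miss)
Count covering = 1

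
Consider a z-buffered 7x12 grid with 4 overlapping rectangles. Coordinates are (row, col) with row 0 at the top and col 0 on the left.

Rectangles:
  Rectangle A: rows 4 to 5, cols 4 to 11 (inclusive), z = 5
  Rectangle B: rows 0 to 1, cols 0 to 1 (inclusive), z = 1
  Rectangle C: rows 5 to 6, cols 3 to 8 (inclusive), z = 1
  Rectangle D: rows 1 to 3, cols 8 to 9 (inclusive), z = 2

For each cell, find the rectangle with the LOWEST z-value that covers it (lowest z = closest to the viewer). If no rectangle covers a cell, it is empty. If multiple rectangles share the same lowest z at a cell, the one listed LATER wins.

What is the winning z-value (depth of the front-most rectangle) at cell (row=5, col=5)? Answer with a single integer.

Check cell (5,5):
  A: rows 4-5 cols 4-11 z=5 -> covers; best now A (z=5)
  B: rows 0-1 cols 0-1 -> outside (row miss)
  C: rows 5-6 cols 3-8 z=1 -> covers; best now C (z=1)
  D: rows 1-3 cols 8-9 -> outside (row miss)
Winner: C at z=1

Answer: 1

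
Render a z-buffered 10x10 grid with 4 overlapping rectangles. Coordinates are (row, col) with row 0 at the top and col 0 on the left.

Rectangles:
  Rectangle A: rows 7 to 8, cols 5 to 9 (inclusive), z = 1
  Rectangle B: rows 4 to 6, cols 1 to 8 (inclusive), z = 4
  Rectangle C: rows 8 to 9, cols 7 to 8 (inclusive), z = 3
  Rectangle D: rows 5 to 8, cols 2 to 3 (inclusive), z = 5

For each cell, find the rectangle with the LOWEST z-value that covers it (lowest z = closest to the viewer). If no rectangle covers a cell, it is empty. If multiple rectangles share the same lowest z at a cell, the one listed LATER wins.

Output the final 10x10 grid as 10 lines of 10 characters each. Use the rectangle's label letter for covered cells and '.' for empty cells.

..........
..........
..........
..........
.BBBBBBBB.
.BBBBBBBB.
.BBBBBBBB.
..DD.AAAAA
..DD.AAAAA
.......CC.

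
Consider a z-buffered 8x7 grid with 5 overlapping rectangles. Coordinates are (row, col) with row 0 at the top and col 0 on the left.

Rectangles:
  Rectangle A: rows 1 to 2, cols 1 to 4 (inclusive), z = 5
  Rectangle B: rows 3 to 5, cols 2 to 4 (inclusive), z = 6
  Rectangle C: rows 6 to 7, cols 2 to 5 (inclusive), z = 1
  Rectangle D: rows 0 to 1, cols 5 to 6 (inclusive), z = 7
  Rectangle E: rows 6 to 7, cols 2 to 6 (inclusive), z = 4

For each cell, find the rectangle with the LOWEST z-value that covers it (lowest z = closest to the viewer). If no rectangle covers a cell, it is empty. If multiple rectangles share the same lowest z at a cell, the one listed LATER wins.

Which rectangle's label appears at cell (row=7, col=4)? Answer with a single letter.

Check cell (7,4):
  A: rows 1-2 cols 1-4 -> outside (row miss)
  B: rows 3-5 cols 2-4 -> outside (row miss)
  C: rows 6-7 cols 2-5 z=1 -> covers; best now C (z=1)
  D: rows 0-1 cols 5-6 -> outside (row miss)
  E: rows 6-7 cols 2-6 z=4 -> covers; best now C (z=1)
Winner: C at z=1

Answer: C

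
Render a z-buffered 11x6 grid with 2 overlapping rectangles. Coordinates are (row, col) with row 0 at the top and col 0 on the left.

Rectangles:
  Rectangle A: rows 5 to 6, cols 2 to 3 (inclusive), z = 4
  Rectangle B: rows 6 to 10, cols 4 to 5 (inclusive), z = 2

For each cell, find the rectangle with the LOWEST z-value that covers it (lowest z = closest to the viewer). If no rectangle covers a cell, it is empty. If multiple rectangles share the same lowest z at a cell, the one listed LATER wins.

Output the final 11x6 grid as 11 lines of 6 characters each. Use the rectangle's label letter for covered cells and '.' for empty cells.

......
......
......
......
......
..AA..
..AABB
....BB
....BB
....BB
....BB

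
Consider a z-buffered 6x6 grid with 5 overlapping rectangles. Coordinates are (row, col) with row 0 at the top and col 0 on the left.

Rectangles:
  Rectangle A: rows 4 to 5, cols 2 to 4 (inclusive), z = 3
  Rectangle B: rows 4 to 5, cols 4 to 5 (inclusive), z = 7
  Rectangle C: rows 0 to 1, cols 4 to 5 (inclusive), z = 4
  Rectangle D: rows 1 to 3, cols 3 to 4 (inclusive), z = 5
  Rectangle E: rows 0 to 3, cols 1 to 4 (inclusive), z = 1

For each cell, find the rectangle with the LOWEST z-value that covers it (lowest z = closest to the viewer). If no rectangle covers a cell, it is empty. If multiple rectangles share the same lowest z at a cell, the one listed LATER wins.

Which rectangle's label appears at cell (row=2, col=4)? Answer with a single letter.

Answer: E

Derivation:
Check cell (2,4):
  A: rows 4-5 cols 2-4 -> outside (row miss)
  B: rows 4-5 cols 4-5 -> outside (row miss)
  C: rows 0-1 cols 4-5 -> outside (row miss)
  D: rows 1-3 cols 3-4 z=5 -> covers; best now D (z=5)
  E: rows 0-3 cols 1-4 z=1 -> covers; best now E (z=1)
Winner: E at z=1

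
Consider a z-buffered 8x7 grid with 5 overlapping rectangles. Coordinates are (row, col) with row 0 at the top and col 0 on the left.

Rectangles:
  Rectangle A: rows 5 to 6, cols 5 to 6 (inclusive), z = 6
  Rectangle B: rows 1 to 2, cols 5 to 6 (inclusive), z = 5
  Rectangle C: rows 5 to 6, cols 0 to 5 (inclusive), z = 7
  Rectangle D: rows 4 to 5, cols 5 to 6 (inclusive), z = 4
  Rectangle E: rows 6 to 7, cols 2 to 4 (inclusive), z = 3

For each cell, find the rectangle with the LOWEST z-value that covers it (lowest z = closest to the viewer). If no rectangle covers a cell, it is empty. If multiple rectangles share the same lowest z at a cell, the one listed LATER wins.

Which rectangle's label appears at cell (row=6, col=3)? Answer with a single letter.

Answer: E

Derivation:
Check cell (6,3):
  A: rows 5-6 cols 5-6 -> outside (col miss)
  B: rows 1-2 cols 5-6 -> outside (row miss)
  C: rows 5-6 cols 0-5 z=7 -> covers; best now C (z=7)
  D: rows 4-5 cols 5-6 -> outside (row miss)
  E: rows 6-7 cols 2-4 z=3 -> covers; best now E (z=3)
Winner: E at z=3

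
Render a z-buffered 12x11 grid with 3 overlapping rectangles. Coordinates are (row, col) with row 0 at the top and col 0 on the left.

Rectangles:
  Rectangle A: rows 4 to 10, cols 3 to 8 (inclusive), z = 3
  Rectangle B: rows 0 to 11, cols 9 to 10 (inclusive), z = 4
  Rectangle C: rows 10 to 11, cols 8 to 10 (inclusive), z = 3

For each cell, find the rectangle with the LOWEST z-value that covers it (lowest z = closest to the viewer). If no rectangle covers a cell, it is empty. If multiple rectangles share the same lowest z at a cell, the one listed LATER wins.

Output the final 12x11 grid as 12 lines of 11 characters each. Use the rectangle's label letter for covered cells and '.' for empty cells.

.........BB
.........BB
.........BB
.........BB
...AAAAAABB
...AAAAAABB
...AAAAAABB
...AAAAAABB
...AAAAAABB
...AAAAAABB
...AAAAACCC
........CCC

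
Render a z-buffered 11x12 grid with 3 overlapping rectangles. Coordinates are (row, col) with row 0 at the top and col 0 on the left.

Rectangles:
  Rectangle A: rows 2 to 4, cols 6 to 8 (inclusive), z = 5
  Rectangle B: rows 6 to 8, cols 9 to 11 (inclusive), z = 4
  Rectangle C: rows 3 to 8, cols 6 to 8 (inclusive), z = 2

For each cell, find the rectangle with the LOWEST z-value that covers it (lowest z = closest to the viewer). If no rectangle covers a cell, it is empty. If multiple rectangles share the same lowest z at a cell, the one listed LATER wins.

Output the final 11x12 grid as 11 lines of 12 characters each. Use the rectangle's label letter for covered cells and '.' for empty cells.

............
............
......AAA...
......CCC...
......CCC...
......CCC...
......CCCBBB
......CCCBBB
......CCCBBB
............
............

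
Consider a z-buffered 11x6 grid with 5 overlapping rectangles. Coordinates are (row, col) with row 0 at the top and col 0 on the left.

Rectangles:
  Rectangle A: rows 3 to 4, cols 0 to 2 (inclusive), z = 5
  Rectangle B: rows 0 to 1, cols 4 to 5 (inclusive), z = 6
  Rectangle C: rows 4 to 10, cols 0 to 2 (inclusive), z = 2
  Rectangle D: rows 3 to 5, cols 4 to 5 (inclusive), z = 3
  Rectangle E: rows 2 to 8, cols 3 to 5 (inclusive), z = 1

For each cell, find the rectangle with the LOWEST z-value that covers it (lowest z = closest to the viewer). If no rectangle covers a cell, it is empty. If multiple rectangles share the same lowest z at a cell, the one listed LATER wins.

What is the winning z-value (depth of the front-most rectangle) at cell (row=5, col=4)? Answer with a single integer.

Check cell (5,4):
  A: rows 3-4 cols 0-2 -> outside (row miss)
  B: rows 0-1 cols 4-5 -> outside (row miss)
  C: rows 4-10 cols 0-2 -> outside (col miss)
  D: rows 3-5 cols 4-5 z=3 -> covers; best now D (z=3)
  E: rows 2-8 cols 3-5 z=1 -> covers; best now E (z=1)
Winner: E at z=1

Answer: 1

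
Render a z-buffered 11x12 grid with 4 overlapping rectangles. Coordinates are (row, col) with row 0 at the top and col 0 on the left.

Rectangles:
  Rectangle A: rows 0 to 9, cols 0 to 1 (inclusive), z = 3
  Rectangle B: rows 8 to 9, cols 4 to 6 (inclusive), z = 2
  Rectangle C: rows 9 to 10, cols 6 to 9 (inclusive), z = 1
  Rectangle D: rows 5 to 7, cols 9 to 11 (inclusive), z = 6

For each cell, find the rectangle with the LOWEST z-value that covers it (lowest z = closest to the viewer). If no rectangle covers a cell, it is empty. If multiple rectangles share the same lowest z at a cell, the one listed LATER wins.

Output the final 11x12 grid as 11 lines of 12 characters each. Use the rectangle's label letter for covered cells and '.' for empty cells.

AA..........
AA..........
AA..........
AA..........
AA..........
AA.......DDD
AA.......DDD
AA.......DDD
AA..BBB.....
AA..BBCCCC..
......CCCC..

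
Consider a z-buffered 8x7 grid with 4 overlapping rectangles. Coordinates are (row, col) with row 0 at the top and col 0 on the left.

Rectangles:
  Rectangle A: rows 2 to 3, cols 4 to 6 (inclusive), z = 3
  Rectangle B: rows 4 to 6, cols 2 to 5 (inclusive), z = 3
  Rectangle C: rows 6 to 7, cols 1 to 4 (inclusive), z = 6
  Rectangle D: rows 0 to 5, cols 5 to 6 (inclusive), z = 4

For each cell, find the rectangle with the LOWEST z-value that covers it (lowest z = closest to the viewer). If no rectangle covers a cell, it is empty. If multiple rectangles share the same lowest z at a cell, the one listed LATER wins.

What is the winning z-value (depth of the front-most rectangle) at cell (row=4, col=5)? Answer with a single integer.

Check cell (4,5):
  A: rows 2-3 cols 4-6 -> outside (row miss)
  B: rows 4-6 cols 2-5 z=3 -> covers; best now B (z=3)
  C: rows 6-7 cols 1-4 -> outside (row miss)
  D: rows 0-5 cols 5-6 z=4 -> covers; best now B (z=3)
Winner: B at z=3

Answer: 3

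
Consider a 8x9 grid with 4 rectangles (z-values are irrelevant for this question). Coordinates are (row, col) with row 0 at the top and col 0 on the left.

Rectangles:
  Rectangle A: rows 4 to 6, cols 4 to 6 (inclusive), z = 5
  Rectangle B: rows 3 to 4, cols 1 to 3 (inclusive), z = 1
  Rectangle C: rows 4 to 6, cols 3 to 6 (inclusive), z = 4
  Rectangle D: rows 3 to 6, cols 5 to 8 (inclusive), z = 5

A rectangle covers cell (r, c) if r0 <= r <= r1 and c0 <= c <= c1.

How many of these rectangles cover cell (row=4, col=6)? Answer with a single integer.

Answer: 3

Derivation:
Check cell (4,6):
  A: rows 4-6 cols 4-6 -> covers
  B: rows 3-4 cols 1-3 -> outside (col miss)
  C: rows 4-6 cols 3-6 -> covers
  D: rows 3-6 cols 5-8 -> covers
Count covering = 3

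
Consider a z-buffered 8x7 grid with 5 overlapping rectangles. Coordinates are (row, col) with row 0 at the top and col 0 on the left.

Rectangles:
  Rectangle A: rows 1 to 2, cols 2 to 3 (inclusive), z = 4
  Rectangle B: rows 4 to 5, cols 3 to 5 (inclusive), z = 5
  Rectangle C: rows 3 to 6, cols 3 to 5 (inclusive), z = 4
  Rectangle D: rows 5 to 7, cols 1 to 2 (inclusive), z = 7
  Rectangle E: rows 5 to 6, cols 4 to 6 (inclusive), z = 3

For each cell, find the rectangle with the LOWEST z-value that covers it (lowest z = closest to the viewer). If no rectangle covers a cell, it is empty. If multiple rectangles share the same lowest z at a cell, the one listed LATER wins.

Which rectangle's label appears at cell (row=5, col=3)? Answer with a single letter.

Answer: C

Derivation:
Check cell (5,3):
  A: rows 1-2 cols 2-3 -> outside (row miss)
  B: rows 4-5 cols 3-5 z=5 -> covers; best now B (z=5)
  C: rows 3-6 cols 3-5 z=4 -> covers; best now C (z=4)
  D: rows 5-7 cols 1-2 -> outside (col miss)
  E: rows 5-6 cols 4-6 -> outside (col miss)
Winner: C at z=4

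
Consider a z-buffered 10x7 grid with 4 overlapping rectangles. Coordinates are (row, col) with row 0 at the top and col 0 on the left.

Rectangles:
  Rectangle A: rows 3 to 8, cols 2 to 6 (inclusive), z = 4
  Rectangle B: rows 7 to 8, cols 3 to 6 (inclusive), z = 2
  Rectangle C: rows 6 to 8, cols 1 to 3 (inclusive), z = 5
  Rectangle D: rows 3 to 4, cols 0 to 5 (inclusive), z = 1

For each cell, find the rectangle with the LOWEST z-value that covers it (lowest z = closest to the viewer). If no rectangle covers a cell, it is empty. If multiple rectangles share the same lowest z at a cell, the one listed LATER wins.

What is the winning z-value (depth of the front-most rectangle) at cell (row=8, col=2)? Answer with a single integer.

Check cell (8,2):
  A: rows 3-8 cols 2-6 z=4 -> covers; best now A (z=4)
  B: rows 7-8 cols 3-6 -> outside (col miss)
  C: rows 6-8 cols 1-3 z=5 -> covers; best now A (z=4)
  D: rows 3-4 cols 0-5 -> outside (row miss)
Winner: A at z=4

Answer: 4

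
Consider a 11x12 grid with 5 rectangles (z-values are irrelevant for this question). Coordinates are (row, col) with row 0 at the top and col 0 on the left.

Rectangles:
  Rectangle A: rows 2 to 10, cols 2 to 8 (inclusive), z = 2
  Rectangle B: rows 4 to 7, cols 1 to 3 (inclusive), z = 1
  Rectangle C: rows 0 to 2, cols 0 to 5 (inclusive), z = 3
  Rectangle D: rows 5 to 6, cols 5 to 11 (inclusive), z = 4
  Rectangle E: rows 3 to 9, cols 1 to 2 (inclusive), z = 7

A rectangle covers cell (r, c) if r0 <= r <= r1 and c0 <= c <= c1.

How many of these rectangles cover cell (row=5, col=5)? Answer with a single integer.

Answer: 2

Derivation:
Check cell (5,5):
  A: rows 2-10 cols 2-8 -> covers
  B: rows 4-7 cols 1-3 -> outside (col miss)
  C: rows 0-2 cols 0-5 -> outside (row miss)
  D: rows 5-6 cols 5-11 -> covers
  E: rows 3-9 cols 1-2 -> outside (col miss)
Count covering = 2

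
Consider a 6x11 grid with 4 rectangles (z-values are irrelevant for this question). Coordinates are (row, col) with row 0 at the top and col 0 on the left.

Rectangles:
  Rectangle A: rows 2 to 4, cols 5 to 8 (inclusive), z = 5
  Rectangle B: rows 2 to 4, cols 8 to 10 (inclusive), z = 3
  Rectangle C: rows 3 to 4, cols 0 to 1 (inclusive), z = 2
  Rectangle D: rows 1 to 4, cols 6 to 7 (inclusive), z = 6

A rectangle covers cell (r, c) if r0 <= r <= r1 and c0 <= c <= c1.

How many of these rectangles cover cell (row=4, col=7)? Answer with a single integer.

Answer: 2

Derivation:
Check cell (4,7):
  A: rows 2-4 cols 5-8 -> covers
  B: rows 2-4 cols 8-10 -> outside (col miss)
  C: rows 3-4 cols 0-1 -> outside (col miss)
  D: rows 1-4 cols 6-7 -> covers
Count covering = 2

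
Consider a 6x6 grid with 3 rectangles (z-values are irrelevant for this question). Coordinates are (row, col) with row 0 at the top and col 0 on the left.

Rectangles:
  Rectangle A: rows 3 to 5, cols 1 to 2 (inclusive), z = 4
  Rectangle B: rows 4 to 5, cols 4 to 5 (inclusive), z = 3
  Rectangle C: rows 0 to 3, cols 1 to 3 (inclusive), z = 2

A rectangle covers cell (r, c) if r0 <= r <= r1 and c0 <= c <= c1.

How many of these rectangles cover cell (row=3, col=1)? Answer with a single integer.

Check cell (3,1):
  A: rows 3-5 cols 1-2 -> covers
  B: rows 4-5 cols 4-5 -> outside (row miss)
  C: rows 0-3 cols 1-3 -> covers
Count covering = 2

Answer: 2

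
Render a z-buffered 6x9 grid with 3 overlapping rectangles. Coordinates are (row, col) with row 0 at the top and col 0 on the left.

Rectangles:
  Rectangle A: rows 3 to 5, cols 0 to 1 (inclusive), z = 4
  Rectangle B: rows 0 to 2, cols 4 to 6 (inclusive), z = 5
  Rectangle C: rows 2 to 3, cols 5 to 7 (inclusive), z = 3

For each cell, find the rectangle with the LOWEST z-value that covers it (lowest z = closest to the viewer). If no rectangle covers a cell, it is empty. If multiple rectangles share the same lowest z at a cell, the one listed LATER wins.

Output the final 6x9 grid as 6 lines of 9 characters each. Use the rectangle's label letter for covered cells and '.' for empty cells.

....BBB..
....BBB..
....BCCC.
AA...CCC.
AA.......
AA.......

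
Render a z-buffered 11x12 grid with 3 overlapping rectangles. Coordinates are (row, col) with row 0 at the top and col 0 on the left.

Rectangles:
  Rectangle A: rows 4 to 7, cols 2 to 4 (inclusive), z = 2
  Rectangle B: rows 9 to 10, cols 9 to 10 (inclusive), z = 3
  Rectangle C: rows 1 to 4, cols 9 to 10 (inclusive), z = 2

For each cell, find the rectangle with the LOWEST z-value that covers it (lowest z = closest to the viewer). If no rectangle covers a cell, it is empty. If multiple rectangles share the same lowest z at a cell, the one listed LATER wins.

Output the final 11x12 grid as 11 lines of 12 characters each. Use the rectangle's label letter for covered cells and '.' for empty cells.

............
.........CC.
.........CC.
.........CC.
..AAA....CC.
..AAA.......
..AAA.......
..AAA.......
............
.........BB.
.........BB.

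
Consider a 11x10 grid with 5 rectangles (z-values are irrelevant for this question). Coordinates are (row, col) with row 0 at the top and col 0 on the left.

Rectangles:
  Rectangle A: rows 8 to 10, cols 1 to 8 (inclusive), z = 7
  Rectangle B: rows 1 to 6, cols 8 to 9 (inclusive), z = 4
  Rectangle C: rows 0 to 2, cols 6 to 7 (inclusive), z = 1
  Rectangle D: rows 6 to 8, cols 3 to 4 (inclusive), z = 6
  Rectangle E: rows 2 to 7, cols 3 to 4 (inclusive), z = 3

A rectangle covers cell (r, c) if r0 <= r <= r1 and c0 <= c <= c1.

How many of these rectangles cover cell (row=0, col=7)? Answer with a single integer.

Answer: 1

Derivation:
Check cell (0,7):
  A: rows 8-10 cols 1-8 -> outside (row miss)
  B: rows 1-6 cols 8-9 -> outside (row miss)
  C: rows 0-2 cols 6-7 -> covers
  D: rows 6-8 cols 3-4 -> outside (row miss)
  E: rows 2-7 cols 3-4 -> outside (row miss)
Count covering = 1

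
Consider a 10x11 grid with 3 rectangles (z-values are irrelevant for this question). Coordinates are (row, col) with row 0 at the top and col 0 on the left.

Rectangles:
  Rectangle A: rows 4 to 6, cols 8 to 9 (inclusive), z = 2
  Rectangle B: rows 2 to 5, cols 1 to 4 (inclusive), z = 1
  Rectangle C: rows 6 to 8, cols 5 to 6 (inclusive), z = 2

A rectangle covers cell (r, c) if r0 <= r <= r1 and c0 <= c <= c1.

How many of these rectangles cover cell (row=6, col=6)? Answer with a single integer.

Answer: 1

Derivation:
Check cell (6,6):
  A: rows 4-6 cols 8-9 -> outside (col miss)
  B: rows 2-5 cols 1-4 -> outside (row miss)
  C: rows 6-8 cols 5-6 -> covers
Count covering = 1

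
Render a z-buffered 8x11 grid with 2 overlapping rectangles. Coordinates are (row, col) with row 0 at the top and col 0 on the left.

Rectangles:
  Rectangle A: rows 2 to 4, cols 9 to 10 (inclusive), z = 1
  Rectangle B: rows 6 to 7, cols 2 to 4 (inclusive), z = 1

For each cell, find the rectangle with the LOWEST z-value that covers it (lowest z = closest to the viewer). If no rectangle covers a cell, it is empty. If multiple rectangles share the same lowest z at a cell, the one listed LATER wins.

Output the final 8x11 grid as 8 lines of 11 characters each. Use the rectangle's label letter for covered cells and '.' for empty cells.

...........
...........
.........AA
.........AA
.........AA
...........
..BBB......
..BBB......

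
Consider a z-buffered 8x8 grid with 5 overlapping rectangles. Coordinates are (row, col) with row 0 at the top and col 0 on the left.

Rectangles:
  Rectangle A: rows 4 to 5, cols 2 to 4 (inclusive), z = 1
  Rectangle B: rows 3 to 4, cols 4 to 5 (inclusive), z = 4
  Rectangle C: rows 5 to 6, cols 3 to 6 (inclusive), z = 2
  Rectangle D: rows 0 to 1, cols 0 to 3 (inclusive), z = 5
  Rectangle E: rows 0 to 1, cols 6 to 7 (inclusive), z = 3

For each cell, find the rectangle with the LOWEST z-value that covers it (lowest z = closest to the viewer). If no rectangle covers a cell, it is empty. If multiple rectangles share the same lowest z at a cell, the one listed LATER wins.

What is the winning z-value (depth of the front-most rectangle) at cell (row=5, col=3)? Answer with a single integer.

Check cell (5,3):
  A: rows 4-5 cols 2-4 z=1 -> covers; best now A (z=1)
  B: rows 3-4 cols 4-5 -> outside (row miss)
  C: rows 5-6 cols 3-6 z=2 -> covers; best now A (z=1)
  D: rows 0-1 cols 0-3 -> outside (row miss)
  E: rows 0-1 cols 6-7 -> outside (row miss)
Winner: A at z=1

Answer: 1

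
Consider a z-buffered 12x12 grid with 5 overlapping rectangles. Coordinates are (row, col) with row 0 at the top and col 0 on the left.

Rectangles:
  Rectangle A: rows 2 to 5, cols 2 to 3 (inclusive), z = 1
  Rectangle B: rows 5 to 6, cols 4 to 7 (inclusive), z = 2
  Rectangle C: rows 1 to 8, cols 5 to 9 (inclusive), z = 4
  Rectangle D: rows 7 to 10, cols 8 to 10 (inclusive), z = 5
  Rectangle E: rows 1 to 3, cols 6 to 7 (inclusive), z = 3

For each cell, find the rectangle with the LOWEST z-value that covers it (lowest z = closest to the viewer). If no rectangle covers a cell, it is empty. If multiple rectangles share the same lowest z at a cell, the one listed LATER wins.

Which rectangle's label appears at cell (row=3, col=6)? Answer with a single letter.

Check cell (3,6):
  A: rows 2-5 cols 2-3 -> outside (col miss)
  B: rows 5-6 cols 4-7 -> outside (row miss)
  C: rows 1-8 cols 5-9 z=4 -> covers; best now C (z=4)
  D: rows 7-10 cols 8-10 -> outside (row miss)
  E: rows 1-3 cols 6-7 z=3 -> covers; best now E (z=3)
Winner: E at z=3

Answer: E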